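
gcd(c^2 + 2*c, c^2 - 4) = c + 2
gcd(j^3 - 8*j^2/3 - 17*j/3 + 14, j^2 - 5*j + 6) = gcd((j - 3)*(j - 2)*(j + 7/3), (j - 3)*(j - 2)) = j^2 - 5*j + 6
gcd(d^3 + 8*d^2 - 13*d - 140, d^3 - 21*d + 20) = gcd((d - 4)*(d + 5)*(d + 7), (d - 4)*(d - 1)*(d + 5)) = d^2 + d - 20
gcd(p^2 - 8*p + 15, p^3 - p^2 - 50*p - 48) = 1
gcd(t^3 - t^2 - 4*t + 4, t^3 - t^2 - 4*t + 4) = t^3 - t^2 - 4*t + 4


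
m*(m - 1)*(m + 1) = m^3 - m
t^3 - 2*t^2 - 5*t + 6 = (t - 3)*(t - 1)*(t + 2)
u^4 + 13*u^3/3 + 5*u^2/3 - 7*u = u*(u - 1)*(u + 7/3)*(u + 3)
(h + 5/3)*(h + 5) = h^2 + 20*h/3 + 25/3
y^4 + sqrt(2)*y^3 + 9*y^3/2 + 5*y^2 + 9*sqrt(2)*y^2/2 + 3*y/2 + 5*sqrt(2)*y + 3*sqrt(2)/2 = (y + 1/2)*(y + 1)*(y + 3)*(y + sqrt(2))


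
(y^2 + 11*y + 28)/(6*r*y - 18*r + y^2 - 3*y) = (y^2 + 11*y + 28)/(6*r*y - 18*r + y^2 - 3*y)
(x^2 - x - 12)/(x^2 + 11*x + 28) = (x^2 - x - 12)/(x^2 + 11*x + 28)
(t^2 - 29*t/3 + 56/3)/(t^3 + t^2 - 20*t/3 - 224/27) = 9*(t - 7)/(9*t^2 + 33*t + 28)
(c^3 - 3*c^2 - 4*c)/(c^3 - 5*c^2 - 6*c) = (c - 4)/(c - 6)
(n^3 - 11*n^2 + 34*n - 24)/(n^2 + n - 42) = (n^2 - 5*n + 4)/(n + 7)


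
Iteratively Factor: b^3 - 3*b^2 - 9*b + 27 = (b - 3)*(b^2 - 9) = (b - 3)*(b + 3)*(b - 3)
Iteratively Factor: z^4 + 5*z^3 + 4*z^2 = (z)*(z^3 + 5*z^2 + 4*z) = z*(z + 4)*(z^2 + z) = z*(z + 1)*(z + 4)*(z)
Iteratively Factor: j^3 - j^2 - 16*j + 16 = (j - 1)*(j^2 - 16) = (j - 4)*(j - 1)*(j + 4)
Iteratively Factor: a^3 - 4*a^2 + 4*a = (a - 2)*(a^2 - 2*a) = a*(a - 2)*(a - 2)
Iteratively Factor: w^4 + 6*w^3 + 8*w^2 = (w + 4)*(w^3 + 2*w^2) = w*(w + 4)*(w^2 + 2*w) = w^2*(w + 4)*(w + 2)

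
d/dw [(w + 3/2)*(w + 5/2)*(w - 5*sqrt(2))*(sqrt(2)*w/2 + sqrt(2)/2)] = 2*sqrt(2)*w^3 - 15*w^2 + 15*sqrt(2)*w^2/2 - 50*w + 31*sqrt(2)*w/4 - 155/4 + 15*sqrt(2)/8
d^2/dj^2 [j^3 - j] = 6*j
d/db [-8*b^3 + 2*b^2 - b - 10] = -24*b^2 + 4*b - 1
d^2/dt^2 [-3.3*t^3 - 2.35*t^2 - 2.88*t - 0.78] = -19.8*t - 4.7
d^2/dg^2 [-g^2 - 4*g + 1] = -2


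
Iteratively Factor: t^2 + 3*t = (t + 3)*(t)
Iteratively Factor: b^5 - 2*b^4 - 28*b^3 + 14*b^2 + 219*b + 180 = (b + 3)*(b^4 - 5*b^3 - 13*b^2 + 53*b + 60) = (b + 1)*(b + 3)*(b^3 - 6*b^2 - 7*b + 60) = (b + 1)*(b + 3)^2*(b^2 - 9*b + 20) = (b - 5)*(b + 1)*(b + 3)^2*(b - 4)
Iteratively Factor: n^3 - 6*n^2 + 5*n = (n - 1)*(n^2 - 5*n) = (n - 5)*(n - 1)*(n)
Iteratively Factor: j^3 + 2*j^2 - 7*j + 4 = (j - 1)*(j^2 + 3*j - 4) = (j - 1)^2*(j + 4)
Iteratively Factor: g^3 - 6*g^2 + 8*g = (g - 2)*(g^2 - 4*g) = (g - 4)*(g - 2)*(g)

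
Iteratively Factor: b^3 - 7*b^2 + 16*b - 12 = (b - 2)*(b^2 - 5*b + 6) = (b - 2)^2*(b - 3)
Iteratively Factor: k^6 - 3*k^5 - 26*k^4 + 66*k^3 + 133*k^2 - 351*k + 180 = (k - 5)*(k^5 + 2*k^4 - 16*k^3 - 14*k^2 + 63*k - 36) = (k - 5)*(k - 1)*(k^4 + 3*k^3 - 13*k^2 - 27*k + 36) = (k - 5)*(k - 3)*(k - 1)*(k^3 + 6*k^2 + 5*k - 12) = (k - 5)*(k - 3)*(k - 1)*(k + 4)*(k^2 + 2*k - 3) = (k - 5)*(k - 3)*(k - 1)*(k + 3)*(k + 4)*(k - 1)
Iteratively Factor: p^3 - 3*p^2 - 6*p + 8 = (p - 4)*(p^2 + p - 2) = (p - 4)*(p - 1)*(p + 2)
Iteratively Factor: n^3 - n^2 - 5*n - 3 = (n - 3)*(n^2 + 2*n + 1) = (n - 3)*(n + 1)*(n + 1)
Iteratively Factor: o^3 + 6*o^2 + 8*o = (o + 2)*(o^2 + 4*o) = o*(o + 2)*(o + 4)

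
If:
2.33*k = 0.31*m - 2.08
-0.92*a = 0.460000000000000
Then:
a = -0.50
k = 0.133047210300429*m - 0.892703862660944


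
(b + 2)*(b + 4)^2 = b^3 + 10*b^2 + 32*b + 32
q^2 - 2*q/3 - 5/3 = (q - 5/3)*(q + 1)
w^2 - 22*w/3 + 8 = (w - 6)*(w - 4/3)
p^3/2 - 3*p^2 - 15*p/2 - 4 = (p/2 + 1/2)*(p - 8)*(p + 1)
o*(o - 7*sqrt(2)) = o^2 - 7*sqrt(2)*o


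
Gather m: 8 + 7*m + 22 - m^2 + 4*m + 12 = -m^2 + 11*m + 42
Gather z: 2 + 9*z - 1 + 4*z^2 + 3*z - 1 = 4*z^2 + 12*z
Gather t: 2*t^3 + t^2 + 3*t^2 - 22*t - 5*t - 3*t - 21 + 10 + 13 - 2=2*t^3 + 4*t^2 - 30*t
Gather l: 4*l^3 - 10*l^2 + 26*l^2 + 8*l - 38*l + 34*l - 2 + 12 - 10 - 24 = 4*l^3 + 16*l^2 + 4*l - 24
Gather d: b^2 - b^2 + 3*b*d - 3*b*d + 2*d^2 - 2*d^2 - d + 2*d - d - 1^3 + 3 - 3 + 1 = 0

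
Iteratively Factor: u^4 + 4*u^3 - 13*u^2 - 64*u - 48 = (u + 1)*(u^3 + 3*u^2 - 16*u - 48) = (u + 1)*(u + 3)*(u^2 - 16) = (u - 4)*(u + 1)*(u + 3)*(u + 4)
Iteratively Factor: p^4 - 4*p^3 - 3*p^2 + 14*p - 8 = (p + 2)*(p^3 - 6*p^2 + 9*p - 4) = (p - 4)*(p + 2)*(p^2 - 2*p + 1) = (p - 4)*(p - 1)*(p + 2)*(p - 1)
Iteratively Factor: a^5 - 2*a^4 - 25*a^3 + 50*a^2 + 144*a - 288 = (a + 3)*(a^4 - 5*a^3 - 10*a^2 + 80*a - 96) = (a - 2)*(a + 3)*(a^3 - 3*a^2 - 16*a + 48) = (a - 2)*(a + 3)*(a + 4)*(a^2 - 7*a + 12) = (a - 4)*(a - 2)*(a + 3)*(a + 4)*(a - 3)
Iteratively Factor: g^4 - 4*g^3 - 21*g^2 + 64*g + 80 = (g - 4)*(g^3 - 21*g - 20) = (g - 4)*(g + 1)*(g^2 - g - 20) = (g - 4)*(g + 1)*(g + 4)*(g - 5)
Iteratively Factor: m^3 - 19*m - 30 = (m + 3)*(m^2 - 3*m - 10) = (m + 2)*(m + 3)*(m - 5)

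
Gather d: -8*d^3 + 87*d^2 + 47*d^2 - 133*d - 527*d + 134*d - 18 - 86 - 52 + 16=-8*d^3 + 134*d^2 - 526*d - 140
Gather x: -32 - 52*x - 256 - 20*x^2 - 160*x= -20*x^2 - 212*x - 288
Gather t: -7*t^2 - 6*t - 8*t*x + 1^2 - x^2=-7*t^2 + t*(-8*x - 6) - x^2 + 1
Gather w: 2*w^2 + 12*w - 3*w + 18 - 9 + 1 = 2*w^2 + 9*w + 10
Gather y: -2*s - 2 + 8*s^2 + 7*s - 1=8*s^2 + 5*s - 3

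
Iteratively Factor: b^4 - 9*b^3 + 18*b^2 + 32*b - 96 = (b - 4)*(b^3 - 5*b^2 - 2*b + 24) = (b - 4)^2*(b^2 - b - 6) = (b - 4)^2*(b + 2)*(b - 3)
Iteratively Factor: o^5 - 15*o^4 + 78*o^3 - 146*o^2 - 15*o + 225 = (o - 5)*(o^4 - 10*o^3 + 28*o^2 - 6*o - 45) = (o - 5)*(o - 3)*(o^3 - 7*o^2 + 7*o + 15) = (o - 5)^2*(o - 3)*(o^2 - 2*o - 3) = (o - 5)^2*(o - 3)^2*(o + 1)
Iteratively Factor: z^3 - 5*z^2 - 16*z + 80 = (z - 5)*(z^2 - 16) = (z - 5)*(z - 4)*(z + 4)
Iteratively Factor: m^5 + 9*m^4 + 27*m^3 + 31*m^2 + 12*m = (m)*(m^4 + 9*m^3 + 27*m^2 + 31*m + 12) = m*(m + 1)*(m^3 + 8*m^2 + 19*m + 12) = m*(m + 1)*(m + 3)*(m^2 + 5*m + 4) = m*(m + 1)^2*(m + 3)*(m + 4)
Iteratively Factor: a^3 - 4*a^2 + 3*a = (a - 3)*(a^2 - a) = a*(a - 3)*(a - 1)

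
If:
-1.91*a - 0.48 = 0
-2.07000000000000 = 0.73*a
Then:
No Solution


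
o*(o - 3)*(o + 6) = o^3 + 3*o^2 - 18*o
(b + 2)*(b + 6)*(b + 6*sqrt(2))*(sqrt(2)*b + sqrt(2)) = sqrt(2)*b^4 + 12*b^3 + 9*sqrt(2)*b^3 + 20*sqrt(2)*b^2 + 108*b^2 + 12*sqrt(2)*b + 240*b + 144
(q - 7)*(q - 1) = q^2 - 8*q + 7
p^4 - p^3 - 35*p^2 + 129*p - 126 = (p - 3)^2*(p - 2)*(p + 7)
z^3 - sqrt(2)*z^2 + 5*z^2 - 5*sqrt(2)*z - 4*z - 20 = (z + 5)*(z - 2*sqrt(2))*(z + sqrt(2))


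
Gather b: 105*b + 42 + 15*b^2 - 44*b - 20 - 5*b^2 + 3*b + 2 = 10*b^2 + 64*b + 24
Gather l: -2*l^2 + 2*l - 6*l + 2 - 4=-2*l^2 - 4*l - 2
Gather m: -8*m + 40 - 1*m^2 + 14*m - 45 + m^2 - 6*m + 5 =0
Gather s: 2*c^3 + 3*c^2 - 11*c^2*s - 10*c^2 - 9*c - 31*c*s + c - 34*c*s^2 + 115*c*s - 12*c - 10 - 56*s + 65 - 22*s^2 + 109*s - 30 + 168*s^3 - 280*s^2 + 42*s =2*c^3 - 7*c^2 - 20*c + 168*s^3 + s^2*(-34*c - 302) + s*(-11*c^2 + 84*c + 95) + 25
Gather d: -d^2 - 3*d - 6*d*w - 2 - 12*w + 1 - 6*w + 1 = -d^2 + d*(-6*w - 3) - 18*w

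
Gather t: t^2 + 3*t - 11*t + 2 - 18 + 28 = t^2 - 8*t + 12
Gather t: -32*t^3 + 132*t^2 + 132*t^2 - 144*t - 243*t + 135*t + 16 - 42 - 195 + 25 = -32*t^3 + 264*t^2 - 252*t - 196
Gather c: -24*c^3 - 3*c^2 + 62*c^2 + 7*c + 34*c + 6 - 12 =-24*c^3 + 59*c^2 + 41*c - 6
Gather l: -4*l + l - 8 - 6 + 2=-3*l - 12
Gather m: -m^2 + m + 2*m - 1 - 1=-m^2 + 3*m - 2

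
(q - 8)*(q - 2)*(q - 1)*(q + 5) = q^4 - 6*q^3 - 29*q^2 + 114*q - 80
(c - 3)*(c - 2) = c^2 - 5*c + 6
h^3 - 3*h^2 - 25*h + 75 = (h - 5)*(h - 3)*(h + 5)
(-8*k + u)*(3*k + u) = -24*k^2 - 5*k*u + u^2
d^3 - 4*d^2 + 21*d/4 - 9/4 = (d - 3/2)^2*(d - 1)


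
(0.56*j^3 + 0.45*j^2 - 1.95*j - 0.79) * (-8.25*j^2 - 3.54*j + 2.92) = -4.62*j^5 - 5.6949*j^4 + 16.1297*j^3 + 14.7345*j^2 - 2.8974*j - 2.3068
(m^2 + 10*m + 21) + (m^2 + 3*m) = 2*m^2 + 13*m + 21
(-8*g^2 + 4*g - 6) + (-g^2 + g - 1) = -9*g^2 + 5*g - 7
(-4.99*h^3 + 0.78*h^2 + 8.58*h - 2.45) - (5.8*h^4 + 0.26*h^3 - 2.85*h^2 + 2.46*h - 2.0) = -5.8*h^4 - 5.25*h^3 + 3.63*h^2 + 6.12*h - 0.45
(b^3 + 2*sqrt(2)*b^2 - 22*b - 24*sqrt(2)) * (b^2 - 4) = b^5 + 2*sqrt(2)*b^4 - 26*b^3 - 32*sqrt(2)*b^2 + 88*b + 96*sqrt(2)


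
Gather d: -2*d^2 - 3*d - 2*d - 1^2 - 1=-2*d^2 - 5*d - 2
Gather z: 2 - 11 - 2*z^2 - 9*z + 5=-2*z^2 - 9*z - 4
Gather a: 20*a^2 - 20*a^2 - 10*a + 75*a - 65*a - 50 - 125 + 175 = 0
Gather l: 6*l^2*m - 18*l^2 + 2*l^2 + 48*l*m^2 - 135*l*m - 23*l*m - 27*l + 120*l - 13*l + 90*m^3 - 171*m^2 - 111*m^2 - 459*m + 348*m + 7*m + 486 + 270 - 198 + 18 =l^2*(6*m - 16) + l*(48*m^2 - 158*m + 80) + 90*m^3 - 282*m^2 - 104*m + 576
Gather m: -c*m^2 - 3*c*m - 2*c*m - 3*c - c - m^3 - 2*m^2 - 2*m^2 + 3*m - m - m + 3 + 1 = -4*c - m^3 + m^2*(-c - 4) + m*(1 - 5*c) + 4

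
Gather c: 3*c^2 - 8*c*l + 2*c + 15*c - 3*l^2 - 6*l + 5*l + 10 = 3*c^2 + c*(17 - 8*l) - 3*l^2 - l + 10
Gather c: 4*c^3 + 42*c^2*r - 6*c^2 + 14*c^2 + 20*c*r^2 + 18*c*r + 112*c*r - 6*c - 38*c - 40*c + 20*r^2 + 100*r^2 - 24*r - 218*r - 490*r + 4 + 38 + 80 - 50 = 4*c^3 + c^2*(42*r + 8) + c*(20*r^2 + 130*r - 84) + 120*r^2 - 732*r + 72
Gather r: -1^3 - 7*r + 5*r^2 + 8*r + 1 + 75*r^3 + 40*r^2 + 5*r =75*r^3 + 45*r^2 + 6*r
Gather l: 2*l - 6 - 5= 2*l - 11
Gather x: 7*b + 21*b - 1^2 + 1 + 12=28*b + 12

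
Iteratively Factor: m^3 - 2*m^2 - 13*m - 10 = (m + 2)*(m^2 - 4*m - 5) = (m - 5)*(m + 2)*(m + 1)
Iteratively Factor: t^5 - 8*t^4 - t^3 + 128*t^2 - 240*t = (t - 3)*(t^4 - 5*t^3 - 16*t^2 + 80*t) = (t - 4)*(t - 3)*(t^3 - t^2 - 20*t) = (t - 5)*(t - 4)*(t - 3)*(t^2 + 4*t) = (t - 5)*(t - 4)*(t - 3)*(t + 4)*(t)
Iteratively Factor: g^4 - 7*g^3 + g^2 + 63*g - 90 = (g - 2)*(g^3 - 5*g^2 - 9*g + 45) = (g - 2)*(g + 3)*(g^2 - 8*g + 15) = (g - 5)*(g - 2)*(g + 3)*(g - 3)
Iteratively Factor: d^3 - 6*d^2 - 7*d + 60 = (d + 3)*(d^2 - 9*d + 20) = (d - 5)*(d + 3)*(d - 4)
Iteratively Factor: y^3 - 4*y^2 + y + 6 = (y - 2)*(y^2 - 2*y - 3) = (y - 2)*(y + 1)*(y - 3)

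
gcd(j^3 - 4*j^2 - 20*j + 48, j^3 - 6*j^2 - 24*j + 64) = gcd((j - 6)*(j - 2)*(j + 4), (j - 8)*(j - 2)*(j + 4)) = j^2 + 2*j - 8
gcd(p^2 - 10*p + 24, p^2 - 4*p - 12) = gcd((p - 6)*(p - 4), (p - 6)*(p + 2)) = p - 6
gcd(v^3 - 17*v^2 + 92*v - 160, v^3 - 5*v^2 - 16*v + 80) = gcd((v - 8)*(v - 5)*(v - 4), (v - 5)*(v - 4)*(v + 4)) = v^2 - 9*v + 20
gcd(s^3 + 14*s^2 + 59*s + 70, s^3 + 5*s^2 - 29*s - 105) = s + 7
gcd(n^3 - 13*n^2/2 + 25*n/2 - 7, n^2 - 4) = n - 2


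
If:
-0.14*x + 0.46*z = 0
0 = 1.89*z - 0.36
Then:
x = 0.63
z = 0.19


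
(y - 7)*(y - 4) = y^2 - 11*y + 28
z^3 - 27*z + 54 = (z - 3)^2*(z + 6)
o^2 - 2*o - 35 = (o - 7)*(o + 5)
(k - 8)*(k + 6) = k^2 - 2*k - 48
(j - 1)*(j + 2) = j^2 + j - 2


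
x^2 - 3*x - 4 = (x - 4)*(x + 1)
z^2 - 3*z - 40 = (z - 8)*(z + 5)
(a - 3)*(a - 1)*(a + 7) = a^3 + 3*a^2 - 25*a + 21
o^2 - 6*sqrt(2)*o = o*(o - 6*sqrt(2))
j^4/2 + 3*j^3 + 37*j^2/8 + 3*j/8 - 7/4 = (j/2 + 1)*(j - 1/2)*(j + 1)*(j + 7/2)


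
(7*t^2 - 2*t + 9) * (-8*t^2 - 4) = -56*t^4 + 16*t^3 - 100*t^2 + 8*t - 36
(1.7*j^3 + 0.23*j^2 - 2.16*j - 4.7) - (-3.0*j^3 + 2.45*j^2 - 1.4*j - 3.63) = 4.7*j^3 - 2.22*j^2 - 0.76*j - 1.07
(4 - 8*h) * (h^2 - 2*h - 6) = -8*h^3 + 20*h^2 + 40*h - 24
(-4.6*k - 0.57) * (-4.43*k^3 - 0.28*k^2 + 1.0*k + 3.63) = 20.378*k^4 + 3.8131*k^3 - 4.4404*k^2 - 17.268*k - 2.0691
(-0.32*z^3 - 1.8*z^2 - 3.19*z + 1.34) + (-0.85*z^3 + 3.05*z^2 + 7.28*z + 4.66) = -1.17*z^3 + 1.25*z^2 + 4.09*z + 6.0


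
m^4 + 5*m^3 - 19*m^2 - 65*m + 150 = (m - 3)*(m - 2)*(m + 5)^2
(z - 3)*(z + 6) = z^2 + 3*z - 18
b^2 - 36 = (b - 6)*(b + 6)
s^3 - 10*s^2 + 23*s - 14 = (s - 7)*(s - 2)*(s - 1)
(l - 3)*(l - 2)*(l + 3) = l^3 - 2*l^2 - 9*l + 18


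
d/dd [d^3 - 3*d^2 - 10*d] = 3*d^2 - 6*d - 10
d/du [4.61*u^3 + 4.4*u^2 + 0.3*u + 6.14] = 13.83*u^2 + 8.8*u + 0.3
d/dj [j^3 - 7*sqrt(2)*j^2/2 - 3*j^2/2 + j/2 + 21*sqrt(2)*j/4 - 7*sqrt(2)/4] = 3*j^2 - 7*sqrt(2)*j - 3*j + 1/2 + 21*sqrt(2)/4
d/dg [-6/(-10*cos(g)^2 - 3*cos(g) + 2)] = 6*(20*cos(g) + 3)*sin(g)/(10*cos(g)^2 + 3*cos(g) - 2)^2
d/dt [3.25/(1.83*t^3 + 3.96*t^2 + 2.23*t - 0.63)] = (-17.8425*t^2 - 25.74*t - 7.2475)/(1.83*t^3 + 3.96*t^2 + 2.23*t - 0.63)^2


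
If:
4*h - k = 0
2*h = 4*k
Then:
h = 0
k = 0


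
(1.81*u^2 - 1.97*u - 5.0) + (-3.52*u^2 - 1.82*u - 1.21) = -1.71*u^2 - 3.79*u - 6.21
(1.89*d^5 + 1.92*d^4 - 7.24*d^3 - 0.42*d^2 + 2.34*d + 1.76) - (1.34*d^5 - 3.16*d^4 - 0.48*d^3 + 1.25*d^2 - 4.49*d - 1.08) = 0.55*d^5 + 5.08*d^4 - 6.76*d^3 - 1.67*d^2 + 6.83*d + 2.84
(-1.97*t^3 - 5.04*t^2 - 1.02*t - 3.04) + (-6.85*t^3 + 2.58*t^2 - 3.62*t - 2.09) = -8.82*t^3 - 2.46*t^2 - 4.64*t - 5.13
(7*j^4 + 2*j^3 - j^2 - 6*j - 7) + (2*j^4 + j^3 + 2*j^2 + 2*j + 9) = 9*j^4 + 3*j^3 + j^2 - 4*j + 2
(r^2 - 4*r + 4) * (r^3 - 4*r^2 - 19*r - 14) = r^5 - 8*r^4 + r^3 + 46*r^2 - 20*r - 56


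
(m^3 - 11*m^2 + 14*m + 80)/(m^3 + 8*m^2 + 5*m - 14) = (m^2 - 13*m + 40)/(m^2 + 6*m - 7)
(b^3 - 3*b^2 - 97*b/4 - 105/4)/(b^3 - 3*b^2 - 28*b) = (b^2 + 4*b + 15/4)/(b*(b + 4))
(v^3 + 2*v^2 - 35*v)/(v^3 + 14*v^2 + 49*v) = (v - 5)/(v + 7)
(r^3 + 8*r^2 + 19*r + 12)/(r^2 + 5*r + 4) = r + 3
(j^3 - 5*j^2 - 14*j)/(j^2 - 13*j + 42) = j*(j + 2)/(j - 6)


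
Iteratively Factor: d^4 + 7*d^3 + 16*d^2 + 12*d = (d + 2)*(d^3 + 5*d^2 + 6*d) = (d + 2)^2*(d^2 + 3*d) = d*(d + 2)^2*(d + 3)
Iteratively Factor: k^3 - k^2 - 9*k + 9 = (k + 3)*(k^2 - 4*k + 3) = (k - 1)*(k + 3)*(k - 3)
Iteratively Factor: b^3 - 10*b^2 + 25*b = (b - 5)*(b^2 - 5*b) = (b - 5)^2*(b)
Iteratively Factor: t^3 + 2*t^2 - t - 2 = (t - 1)*(t^2 + 3*t + 2) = (t - 1)*(t + 1)*(t + 2)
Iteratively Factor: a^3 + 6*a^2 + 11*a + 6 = (a + 2)*(a^2 + 4*a + 3) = (a + 2)*(a + 3)*(a + 1)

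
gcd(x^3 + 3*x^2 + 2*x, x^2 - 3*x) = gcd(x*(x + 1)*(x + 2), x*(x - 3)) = x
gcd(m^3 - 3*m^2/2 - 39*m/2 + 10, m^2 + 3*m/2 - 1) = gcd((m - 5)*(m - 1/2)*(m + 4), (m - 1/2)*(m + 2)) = m - 1/2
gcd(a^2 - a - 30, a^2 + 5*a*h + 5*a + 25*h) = a + 5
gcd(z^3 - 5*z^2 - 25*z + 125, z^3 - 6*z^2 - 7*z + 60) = z - 5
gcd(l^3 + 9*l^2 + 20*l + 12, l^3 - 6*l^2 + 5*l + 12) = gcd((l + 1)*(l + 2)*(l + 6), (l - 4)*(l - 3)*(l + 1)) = l + 1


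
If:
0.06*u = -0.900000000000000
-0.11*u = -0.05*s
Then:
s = -33.00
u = -15.00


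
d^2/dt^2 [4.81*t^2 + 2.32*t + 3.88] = 9.62000000000000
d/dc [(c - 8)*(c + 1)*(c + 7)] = 3*c^2 - 57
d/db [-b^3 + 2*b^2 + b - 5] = -3*b^2 + 4*b + 1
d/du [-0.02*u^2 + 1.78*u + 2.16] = 1.78 - 0.04*u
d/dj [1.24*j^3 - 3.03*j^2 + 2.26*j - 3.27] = 3.72*j^2 - 6.06*j + 2.26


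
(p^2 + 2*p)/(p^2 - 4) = p/(p - 2)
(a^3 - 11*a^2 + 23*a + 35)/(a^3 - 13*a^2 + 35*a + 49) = (a - 5)/(a - 7)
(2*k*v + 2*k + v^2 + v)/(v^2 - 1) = (2*k + v)/(v - 1)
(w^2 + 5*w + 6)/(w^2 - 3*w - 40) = (w^2 + 5*w + 6)/(w^2 - 3*w - 40)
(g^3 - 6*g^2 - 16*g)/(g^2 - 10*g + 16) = g*(g + 2)/(g - 2)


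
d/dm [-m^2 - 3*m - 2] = -2*m - 3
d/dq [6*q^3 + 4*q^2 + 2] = 2*q*(9*q + 4)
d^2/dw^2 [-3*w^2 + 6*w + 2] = -6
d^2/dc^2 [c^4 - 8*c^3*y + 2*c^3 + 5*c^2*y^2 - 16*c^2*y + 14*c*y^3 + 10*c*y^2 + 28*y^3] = 12*c^2 - 48*c*y + 12*c + 10*y^2 - 32*y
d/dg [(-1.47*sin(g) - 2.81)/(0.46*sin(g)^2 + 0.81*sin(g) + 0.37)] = (0.6762*sin(g)^2 + 2.5852*sin(g) + 1.7322)*cos(g)/(0.2116*sin(g)^4 + 0.7452*sin(g)^3 + 0.9965*sin(g)^2 + 0.5994*sin(g) + 0.1369)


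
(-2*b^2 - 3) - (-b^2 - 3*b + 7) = -b^2 + 3*b - 10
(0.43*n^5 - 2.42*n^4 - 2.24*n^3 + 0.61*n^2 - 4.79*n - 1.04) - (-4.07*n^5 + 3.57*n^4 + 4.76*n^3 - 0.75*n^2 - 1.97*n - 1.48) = 4.5*n^5 - 5.99*n^4 - 7.0*n^3 + 1.36*n^2 - 2.82*n + 0.44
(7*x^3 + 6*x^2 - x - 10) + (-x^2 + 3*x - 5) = 7*x^3 + 5*x^2 + 2*x - 15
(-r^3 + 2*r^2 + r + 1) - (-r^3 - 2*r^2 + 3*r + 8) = 4*r^2 - 2*r - 7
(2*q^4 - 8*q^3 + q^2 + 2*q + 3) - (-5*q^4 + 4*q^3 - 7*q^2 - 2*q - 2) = 7*q^4 - 12*q^3 + 8*q^2 + 4*q + 5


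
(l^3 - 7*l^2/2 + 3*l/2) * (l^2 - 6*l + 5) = l^5 - 19*l^4/2 + 55*l^3/2 - 53*l^2/2 + 15*l/2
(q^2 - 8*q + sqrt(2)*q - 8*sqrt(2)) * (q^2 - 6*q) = q^4 - 14*q^3 + sqrt(2)*q^3 - 14*sqrt(2)*q^2 + 48*q^2 + 48*sqrt(2)*q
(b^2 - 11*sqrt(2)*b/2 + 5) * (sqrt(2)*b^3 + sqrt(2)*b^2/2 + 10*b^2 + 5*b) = sqrt(2)*b^5 - b^4 + sqrt(2)*b^4/2 - 50*sqrt(2)*b^3 - b^3/2 - 25*sqrt(2)*b^2 + 50*b^2 + 25*b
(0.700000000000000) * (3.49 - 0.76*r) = 2.443 - 0.532*r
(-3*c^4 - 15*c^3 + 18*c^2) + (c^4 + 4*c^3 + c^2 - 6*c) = -2*c^4 - 11*c^3 + 19*c^2 - 6*c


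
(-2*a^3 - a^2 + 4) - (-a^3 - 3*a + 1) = -a^3 - a^2 + 3*a + 3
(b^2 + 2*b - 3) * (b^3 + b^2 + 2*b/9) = b^5 + 3*b^4 - 7*b^3/9 - 23*b^2/9 - 2*b/3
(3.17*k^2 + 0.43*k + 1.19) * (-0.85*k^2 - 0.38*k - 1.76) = -2.6945*k^4 - 1.5701*k^3 - 6.7541*k^2 - 1.209*k - 2.0944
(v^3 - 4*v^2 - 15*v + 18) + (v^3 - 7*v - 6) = 2*v^3 - 4*v^2 - 22*v + 12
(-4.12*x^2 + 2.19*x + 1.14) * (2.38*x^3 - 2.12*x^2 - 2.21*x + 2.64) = -9.8056*x^5 + 13.9466*x^4 + 7.1756*x^3 - 18.1335*x^2 + 3.2622*x + 3.0096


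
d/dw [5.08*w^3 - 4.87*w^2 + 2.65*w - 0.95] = 15.24*w^2 - 9.74*w + 2.65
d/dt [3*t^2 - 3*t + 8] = 6*t - 3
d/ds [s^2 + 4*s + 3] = 2*s + 4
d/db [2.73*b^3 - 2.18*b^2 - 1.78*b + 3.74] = 8.19*b^2 - 4.36*b - 1.78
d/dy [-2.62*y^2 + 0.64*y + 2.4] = 0.64 - 5.24*y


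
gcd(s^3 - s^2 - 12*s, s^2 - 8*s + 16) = s - 4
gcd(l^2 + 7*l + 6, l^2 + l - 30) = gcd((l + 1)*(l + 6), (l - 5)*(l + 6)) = l + 6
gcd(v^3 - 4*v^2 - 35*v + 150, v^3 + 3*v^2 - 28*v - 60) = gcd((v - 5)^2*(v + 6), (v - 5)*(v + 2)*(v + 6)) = v^2 + v - 30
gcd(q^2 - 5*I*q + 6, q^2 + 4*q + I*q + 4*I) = q + I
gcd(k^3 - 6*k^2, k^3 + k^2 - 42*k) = k^2 - 6*k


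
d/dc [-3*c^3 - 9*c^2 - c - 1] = -9*c^2 - 18*c - 1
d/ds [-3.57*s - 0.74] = -3.57000000000000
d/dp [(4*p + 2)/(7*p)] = -2/(7*p^2)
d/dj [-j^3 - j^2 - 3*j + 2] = -3*j^2 - 2*j - 3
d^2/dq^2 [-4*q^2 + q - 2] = -8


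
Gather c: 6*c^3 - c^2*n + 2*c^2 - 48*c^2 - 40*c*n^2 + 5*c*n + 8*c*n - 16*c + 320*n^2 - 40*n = 6*c^3 + c^2*(-n - 46) + c*(-40*n^2 + 13*n - 16) + 320*n^2 - 40*n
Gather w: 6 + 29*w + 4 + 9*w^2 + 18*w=9*w^2 + 47*w + 10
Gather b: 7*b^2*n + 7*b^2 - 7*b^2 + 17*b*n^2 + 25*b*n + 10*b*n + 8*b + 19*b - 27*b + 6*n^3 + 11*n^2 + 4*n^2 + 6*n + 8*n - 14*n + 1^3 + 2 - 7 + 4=7*b^2*n + b*(17*n^2 + 35*n) + 6*n^3 + 15*n^2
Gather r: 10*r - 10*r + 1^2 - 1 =0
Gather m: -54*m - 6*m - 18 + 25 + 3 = 10 - 60*m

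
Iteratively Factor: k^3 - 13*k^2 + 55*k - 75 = (k - 5)*(k^2 - 8*k + 15) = (k - 5)^2*(k - 3)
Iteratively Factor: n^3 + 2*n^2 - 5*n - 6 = (n - 2)*(n^2 + 4*n + 3) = (n - 2)*(n + 1)*(n + 3)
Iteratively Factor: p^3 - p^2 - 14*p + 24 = (p - 2)*(p^2 + p - 12) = (p - 2)*(p + 4)*(p - 3)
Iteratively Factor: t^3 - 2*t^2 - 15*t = (t + 3)*(t^2 - 5*t) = t*(t + 3)*(t - 5)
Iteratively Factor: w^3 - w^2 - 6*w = (w + 2)*(w^2 - 3*w) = w*(w + 2)*(w - 3)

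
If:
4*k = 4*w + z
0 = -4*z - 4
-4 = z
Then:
No Solution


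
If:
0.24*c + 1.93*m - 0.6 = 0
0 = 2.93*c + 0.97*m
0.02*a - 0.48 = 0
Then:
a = 24.00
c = -0.11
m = 0.32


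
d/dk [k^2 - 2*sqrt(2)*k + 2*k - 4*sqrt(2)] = 2*k - 2*sqrt(2) + 2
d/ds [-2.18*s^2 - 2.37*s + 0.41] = -4.36*s - 2.37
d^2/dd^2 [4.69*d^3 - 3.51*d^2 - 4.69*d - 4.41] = 28.14*d - 7.02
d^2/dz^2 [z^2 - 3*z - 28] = 2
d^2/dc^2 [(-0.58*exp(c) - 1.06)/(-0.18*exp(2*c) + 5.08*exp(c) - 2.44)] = (0.018792*exp(4*c) + 0.667727999999999*exp(3*c) - 4.436208*exp(2*c) + 32.681792*exp(c) + 16.592)*exp(c)/(0.005832*exp(6*c) - 0.493776*exp(5*c) + 14.172624*exp(4*c) - 144.483328*exp(3*c) + 192.117792*exp(2*c) - 90.732864*exp(c) + 14.526784)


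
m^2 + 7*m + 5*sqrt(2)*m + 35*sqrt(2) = (m + 7)*(m + 5*sqrt(2))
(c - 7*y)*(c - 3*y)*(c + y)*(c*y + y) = c^4*y - 9*c^3*y^2 + c^3*y + 11*c^2*y^3 - 9*c^2*y^2 + 21*c*y^4 + 11*c*y^3 + 21*y^4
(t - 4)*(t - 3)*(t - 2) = t^3 - 9*t^2 + 26*t - 24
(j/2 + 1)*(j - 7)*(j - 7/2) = j^3/2 - 17*j^2/4 + 7*j/4 + 49/2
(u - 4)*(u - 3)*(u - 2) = u^3 - 9*u^2 + 26*u - 24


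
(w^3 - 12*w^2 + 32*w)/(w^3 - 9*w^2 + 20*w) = (w - 8)/(w - 5)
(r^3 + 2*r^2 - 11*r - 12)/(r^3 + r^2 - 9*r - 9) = (r + 4)/(r + 3)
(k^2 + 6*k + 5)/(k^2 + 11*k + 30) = (k + 1)/(k + 6)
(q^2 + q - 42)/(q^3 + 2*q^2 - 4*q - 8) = (q^2 + q - 42)/(q^3 + 2*q^2 - 4*q - 8)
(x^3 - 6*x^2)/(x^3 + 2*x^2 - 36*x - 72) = x^2/(x^2 + 8*x + 12)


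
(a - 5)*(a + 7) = a^2 + 2*a - 35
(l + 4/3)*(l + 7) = l^2 + 25*l/3 + 28/3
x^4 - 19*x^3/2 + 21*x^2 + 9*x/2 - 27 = (x - 6)*(x - 3)*(x - 3/2)*(x + 1)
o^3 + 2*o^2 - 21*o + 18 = (o - 3)*(o - 1)*(o + 6)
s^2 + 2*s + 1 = (s + 1)^2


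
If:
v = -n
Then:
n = -v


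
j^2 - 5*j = j*(j - 5)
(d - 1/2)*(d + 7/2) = d^2 + 3*d - 7/4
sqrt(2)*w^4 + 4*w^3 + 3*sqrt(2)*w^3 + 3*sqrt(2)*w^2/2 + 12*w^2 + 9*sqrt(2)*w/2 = w*(w + 3)*(w + 3*sqrt(2)/2)*(sqrt(2)*w + 1)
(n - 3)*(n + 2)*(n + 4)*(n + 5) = n^4 + 8*n^3 + 5*n^2 - 74*n - 120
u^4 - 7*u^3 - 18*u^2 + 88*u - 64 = (u - 8)*(u - 2)*(u - 1)*(u + 4)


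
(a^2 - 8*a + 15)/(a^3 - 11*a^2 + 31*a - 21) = (a - 5)/(a^2 - 8*a + 7)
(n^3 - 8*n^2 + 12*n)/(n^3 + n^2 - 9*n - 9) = n*(n^2 - 8*n + 12)/(n^3 + n^2 - 9*n - 9)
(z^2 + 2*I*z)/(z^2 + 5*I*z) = (z + 2*I)/(z + 5*I)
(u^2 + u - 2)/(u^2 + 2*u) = (u - 1)/u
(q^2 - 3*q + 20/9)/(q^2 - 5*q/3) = (q - 4/3)/q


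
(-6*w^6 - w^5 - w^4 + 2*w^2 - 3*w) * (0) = 0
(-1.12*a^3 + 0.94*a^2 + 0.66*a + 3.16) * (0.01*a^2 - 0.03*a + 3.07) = -0.0112*a^5 + 0.043*a^4 - 3.46*a^3 + 2.8976*a^2 + 1.9314*a + 9.7012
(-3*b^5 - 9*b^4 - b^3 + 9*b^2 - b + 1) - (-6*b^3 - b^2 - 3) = -3*b^5 - 9*b^4 + 5*b^3 + 10*b^2 - b + 4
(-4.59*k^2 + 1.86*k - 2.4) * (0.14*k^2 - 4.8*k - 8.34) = -0.6426*k^4 + 22.2924*k^3 + 29.0166*k^2 - 3.9924*k + 20.016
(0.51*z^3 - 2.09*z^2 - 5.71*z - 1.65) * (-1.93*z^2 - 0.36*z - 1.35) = -0.9843*z^5 + 3.8501*z^4 + 11.0842*z^3 + 8.0616*z^2 + 8.3025*z + 2.2275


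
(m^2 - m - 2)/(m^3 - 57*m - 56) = (m - 2)/(m^2 - m - 56)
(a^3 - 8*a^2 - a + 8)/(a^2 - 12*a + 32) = (a^2 - 1)/(a - 4)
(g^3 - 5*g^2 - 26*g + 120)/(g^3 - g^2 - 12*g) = (g^2 - g - 30)/(g*(g + 3))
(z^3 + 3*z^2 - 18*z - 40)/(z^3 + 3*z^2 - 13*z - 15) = (z^2 - 2*z - 8)/(z^2 - 2*z - 3)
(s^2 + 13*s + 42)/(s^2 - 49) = (s + 6)/(s - 7)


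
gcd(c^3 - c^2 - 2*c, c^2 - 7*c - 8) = c + 1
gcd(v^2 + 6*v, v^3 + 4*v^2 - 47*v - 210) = v + 6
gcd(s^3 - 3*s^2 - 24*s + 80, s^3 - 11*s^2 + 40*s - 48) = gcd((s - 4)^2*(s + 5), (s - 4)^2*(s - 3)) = s^2 - 8*s + 16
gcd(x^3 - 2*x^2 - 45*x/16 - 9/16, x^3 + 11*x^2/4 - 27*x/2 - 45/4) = x^2 - 9*x/4 - 9/4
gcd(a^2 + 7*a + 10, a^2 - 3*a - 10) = a + 2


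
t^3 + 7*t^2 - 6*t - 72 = (t - 3)*(t + 4)*(t + 6)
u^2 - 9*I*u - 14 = (u - 7*I)*(u - 2*I)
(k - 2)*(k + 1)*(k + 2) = k^3 + k^2 - 4*k - 4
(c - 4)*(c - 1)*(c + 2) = c^3 - 3*c^2 - 6*c + 8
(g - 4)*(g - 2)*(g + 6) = g^3 - 28*g + 48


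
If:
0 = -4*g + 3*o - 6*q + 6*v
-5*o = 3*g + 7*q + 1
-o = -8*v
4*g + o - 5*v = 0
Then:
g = 3/305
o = -32/305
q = -22/305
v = -4/305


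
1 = 1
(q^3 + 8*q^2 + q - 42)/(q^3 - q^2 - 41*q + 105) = (q^2 + q - 6)/(q^2 - 8*q + 15)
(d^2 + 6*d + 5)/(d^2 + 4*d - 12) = (d^2 + 6*d + 5)/(d^2 + 4*d - 12)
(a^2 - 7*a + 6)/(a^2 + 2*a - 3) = (a - 6)/(a + 3)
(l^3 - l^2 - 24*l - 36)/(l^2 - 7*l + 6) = (l^2 + 5*l + 6)/(l - 1)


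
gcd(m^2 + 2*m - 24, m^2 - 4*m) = m - 4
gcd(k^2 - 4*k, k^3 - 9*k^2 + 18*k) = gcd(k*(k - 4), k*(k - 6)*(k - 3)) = k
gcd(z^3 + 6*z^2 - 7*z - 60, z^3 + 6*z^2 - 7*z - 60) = z^3 + 6*z^2 - 7*z - 60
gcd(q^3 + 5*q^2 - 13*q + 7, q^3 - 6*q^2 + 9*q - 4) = q^2 - 2*q + 1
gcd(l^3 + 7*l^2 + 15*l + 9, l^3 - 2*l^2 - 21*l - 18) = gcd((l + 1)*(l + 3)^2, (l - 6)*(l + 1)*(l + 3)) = l^2 + 4*l + 3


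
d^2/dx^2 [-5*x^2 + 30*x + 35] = -10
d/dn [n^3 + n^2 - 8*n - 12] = 3*n^2 + 2*n - 8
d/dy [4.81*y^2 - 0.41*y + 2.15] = 9.62*y - 0.41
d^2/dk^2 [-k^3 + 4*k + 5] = -6*k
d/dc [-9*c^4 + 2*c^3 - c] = -36*c^3 + 6*c^2 - 1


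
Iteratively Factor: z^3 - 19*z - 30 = (z + 2)*(z^2 - 2*z - 15) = (z + 2)*(z + 3)*(z - 5)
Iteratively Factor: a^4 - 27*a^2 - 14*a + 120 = (a + 3)*(a^3 - 3*a^2 - 18*a + 40) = (a + 3)*(a + 4)*(a^2 - 7*a + 10) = (a - 2)*(a + 3)*(a + 4)*(a - 5)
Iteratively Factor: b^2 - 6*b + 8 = (b - 4)*(b - 2)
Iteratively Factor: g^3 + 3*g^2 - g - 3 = (g + 1)*(g^2 + 2*g - 3) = (g + 1)*(g + 3)*(g - 1)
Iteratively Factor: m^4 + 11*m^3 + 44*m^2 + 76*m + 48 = (m + 4)*(m^3 + 7*m^2 + 16*m + 12) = (m + 2)*(m + 4)*(m^2 + 5*m + 6) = (m + 2)*(m + 3)*(m + 4)*(m + 2)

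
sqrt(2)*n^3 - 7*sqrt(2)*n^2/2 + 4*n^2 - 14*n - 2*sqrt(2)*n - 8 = (n - 4)*(n + 2*sqrt(2))*(sqrt(2)*n + sqrt(2)/2)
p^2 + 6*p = p*(p + 6)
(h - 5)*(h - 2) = h^2 - 7*h + 10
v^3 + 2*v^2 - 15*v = v*(v - 3)*(v + 5)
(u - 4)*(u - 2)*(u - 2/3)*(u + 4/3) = u^4 - 16*u^3/3 + 28*u^2/9 + 32*u/3 - 64/9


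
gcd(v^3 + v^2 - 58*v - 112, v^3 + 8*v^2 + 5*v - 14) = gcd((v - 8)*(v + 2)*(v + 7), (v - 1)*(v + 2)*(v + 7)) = v^2 + 9*v + 14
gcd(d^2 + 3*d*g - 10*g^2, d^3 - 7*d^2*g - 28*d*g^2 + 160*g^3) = d + 5*g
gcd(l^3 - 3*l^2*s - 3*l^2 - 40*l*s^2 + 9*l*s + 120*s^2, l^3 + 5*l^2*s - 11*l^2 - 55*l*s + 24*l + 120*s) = l^2 + 5*l*s - 3*l - 15*s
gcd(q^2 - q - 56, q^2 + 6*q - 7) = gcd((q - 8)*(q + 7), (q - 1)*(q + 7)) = q + 7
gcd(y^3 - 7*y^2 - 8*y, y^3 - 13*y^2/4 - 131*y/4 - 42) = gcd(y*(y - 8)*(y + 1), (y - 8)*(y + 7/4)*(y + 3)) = y - 8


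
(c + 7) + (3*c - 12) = 4*c - 5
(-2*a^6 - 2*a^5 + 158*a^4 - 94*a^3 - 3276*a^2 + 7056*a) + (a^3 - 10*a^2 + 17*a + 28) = -2*a^6 - 2*a^5 + 158*a^4 - 93*a^3 - 3286*a^2 + 7073*a + 28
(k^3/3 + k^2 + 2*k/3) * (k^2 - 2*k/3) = k^5/3 + 7*k^4/9 - 4*k^2/9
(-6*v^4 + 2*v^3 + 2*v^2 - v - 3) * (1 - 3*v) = 18*v^5 - 12*v^4 - 4*v^3 + 5*v^2 + 8*v - 3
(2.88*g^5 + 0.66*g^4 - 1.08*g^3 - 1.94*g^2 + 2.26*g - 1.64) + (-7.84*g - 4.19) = 2.88*g^5 + 0.66*g^4 - 1.08*g^3 - 1.94*g^2 - 5.58*g - 5.83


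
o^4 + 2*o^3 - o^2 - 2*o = o*(o - 1)*(o + 1)*(o + 2)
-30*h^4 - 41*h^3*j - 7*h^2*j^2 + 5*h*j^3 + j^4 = (-3*h + j)*(h + j)*(2*h + j)*(5*h + j)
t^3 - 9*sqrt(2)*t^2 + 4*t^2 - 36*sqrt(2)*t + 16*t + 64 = (t + 4)*(t - 8*sqrt(2))*(t - sqrt(2))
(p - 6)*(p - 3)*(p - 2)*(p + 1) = p^4 - 10*p^3 + 25*p^2 - 36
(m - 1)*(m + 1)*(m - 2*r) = m^3 - 2*m^2*r - m + 2*r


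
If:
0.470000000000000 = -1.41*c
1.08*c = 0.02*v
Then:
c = -0.33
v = -18.00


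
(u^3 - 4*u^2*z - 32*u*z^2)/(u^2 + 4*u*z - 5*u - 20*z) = u*(u - 8*z)/(u - 5)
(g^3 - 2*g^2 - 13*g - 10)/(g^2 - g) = (g^3 - 2*g^2 - 13*g - 10)/(g*(g - 1))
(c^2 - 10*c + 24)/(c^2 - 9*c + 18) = (c - 4)/(c - 3)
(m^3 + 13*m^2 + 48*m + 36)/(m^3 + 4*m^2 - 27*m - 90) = (m^2 + 7*m + 6)/(m^2 - 2*m - 15)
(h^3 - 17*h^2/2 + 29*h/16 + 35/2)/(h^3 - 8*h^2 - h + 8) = (h^2 - h/2 - 35/16)/(h^2 - 1)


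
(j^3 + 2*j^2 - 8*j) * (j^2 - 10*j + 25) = j^5 - 8*j^4 - 3*j^3 + 130*j^2 - 200*j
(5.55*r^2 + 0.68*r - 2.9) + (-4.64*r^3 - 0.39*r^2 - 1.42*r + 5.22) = -4.64*r^3 + 5.16*r^2 - 0.74*r + 2.32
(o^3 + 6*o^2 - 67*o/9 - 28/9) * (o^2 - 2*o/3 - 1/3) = o^5 + 16*o^4/3 - 106*o^3/9 - 4*o^2/27 + 41*o/9 + 28/27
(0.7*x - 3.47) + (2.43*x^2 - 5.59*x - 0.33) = 2.43*x^2 - 4.89*x - 3.8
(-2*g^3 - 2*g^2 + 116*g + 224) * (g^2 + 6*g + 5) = -2*g^5 - 14*g^4 + 94*g^3 + 910*g^2 + 1924*g + 1120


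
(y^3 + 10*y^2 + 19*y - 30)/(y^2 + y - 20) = (y^2 + 5*y - 6)/(y - 4)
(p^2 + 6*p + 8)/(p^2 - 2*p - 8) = (p + 4)/(p - 4)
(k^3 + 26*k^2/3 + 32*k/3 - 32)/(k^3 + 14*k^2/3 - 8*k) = (k + 4)/k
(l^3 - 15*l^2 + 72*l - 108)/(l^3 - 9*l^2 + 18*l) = (l - 6)/l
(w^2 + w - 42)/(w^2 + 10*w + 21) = (w - 6)/(w + 3)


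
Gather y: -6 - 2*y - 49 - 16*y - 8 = -18*y - 63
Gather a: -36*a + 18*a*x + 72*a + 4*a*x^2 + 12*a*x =a*(4*x^2 + 30*x + 36)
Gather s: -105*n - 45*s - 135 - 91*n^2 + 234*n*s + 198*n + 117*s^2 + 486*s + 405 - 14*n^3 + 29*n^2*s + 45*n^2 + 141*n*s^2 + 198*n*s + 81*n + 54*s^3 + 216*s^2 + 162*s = -14*n^3 - 46*n^2 + 174*n + 54*s^3 + s^2*(141*n + 333) + s*(29*n^2 + 432*n + 603) + 270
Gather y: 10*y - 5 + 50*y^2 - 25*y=50*y^2 - 15*y - 5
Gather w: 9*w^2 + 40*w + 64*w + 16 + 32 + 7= 9*w^2 + 104*w + 55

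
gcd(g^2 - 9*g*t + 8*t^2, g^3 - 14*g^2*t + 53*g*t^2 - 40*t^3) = g^2 - 9*g*t + 8*t^2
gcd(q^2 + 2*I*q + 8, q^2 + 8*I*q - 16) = q + 4*I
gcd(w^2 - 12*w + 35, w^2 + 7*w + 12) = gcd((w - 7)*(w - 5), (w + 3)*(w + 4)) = 1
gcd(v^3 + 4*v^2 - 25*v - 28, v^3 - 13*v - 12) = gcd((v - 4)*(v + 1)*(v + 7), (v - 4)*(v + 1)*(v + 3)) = v^2 - 3*v - 4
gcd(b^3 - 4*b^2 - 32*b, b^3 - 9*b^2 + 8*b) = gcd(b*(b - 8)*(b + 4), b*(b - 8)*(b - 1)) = b^2 - 8*b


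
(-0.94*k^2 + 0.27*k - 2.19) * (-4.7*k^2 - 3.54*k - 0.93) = 4.418*k^4 + 2.0586*k^3 + 10.2114*k^2 + 7.5015*k + 2.0367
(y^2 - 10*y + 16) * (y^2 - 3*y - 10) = y^4 - 13*y^3 + 36*y^2 + 52*y - 160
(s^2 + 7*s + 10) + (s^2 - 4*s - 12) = 2*s^2 + 3*s - 2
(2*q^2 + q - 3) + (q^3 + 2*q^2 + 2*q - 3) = q^3 + 4*q^2 + 3*q - 6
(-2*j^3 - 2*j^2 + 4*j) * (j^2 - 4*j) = -2*j^5 + 6*j^4 + 12*j^3 - 16*j^2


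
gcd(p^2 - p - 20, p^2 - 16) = p + 4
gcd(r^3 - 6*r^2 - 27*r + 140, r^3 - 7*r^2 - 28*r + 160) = r^2 + r - 20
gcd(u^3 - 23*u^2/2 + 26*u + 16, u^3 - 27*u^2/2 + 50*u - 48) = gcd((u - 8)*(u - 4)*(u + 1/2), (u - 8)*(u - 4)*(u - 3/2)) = u^2 - 12*u + 32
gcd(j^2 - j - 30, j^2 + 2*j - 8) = 1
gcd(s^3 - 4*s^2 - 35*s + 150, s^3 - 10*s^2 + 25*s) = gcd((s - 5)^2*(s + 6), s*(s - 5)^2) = s^2 - 10*s + 25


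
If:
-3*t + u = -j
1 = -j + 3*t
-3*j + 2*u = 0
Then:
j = 2/3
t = 5/9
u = 1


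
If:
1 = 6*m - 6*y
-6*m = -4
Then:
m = 2/3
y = 1/2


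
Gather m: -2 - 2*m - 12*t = -2*m - 12*t - 2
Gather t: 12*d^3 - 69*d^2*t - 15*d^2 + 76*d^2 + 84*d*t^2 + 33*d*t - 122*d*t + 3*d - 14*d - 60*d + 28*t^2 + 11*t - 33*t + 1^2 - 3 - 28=12*d^3 + 61*d^2 - 71*d + t^2*(84*d + 28) + t*(-69*d^2 - 89*d - 22) - 30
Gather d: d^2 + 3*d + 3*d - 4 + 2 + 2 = d^2 + 6*d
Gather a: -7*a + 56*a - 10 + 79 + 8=49*a + 77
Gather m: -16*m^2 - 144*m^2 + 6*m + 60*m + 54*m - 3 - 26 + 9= -160*m^2 + 120*m - 20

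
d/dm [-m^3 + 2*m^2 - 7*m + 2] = -3*m^2 + 4*m - 7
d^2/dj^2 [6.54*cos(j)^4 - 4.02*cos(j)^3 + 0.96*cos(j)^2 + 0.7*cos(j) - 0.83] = -104.64*cos(j)^4 + 36.18*cos(j)^3 + 74.64*cos(j)^2 - 24.82*cos(j) + 1.92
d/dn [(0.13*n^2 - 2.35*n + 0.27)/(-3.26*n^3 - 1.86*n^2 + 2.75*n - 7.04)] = (0.4238*n^4 - 15.322*n^3 - 1.3729*n^2 - 0.825999999999999*n + 15.8015)/(10.6276*n^6 + 12.1272*n^5 - 14.4704*n^4 + 35.6708*n^3 + 33.7513*n^2 - 38.72*n + 49.5616)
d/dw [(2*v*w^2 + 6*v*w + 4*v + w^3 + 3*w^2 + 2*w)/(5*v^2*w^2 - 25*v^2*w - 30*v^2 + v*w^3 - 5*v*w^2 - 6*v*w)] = (-80*v^2 + 3*v*w^2 - 68*v*w - 36*v - 8*w^2)/(v*(25*v^2*w^2 - 300*v^2*w + 900*v^2 + 10*v*w^3 - 120*v*w^2 + 360*v*w + w^4 - 12*w^3 + 36*w^2))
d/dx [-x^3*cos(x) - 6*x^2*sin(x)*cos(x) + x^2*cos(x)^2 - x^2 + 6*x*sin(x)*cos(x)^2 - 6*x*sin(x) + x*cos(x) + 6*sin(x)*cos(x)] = x^3*sin(x) - x^2*sin(2*x) - 3*x^2*cos(x) - 6*x^2*cos(2*x) - x*sin(x) - 6*x*sin(2*x) - 9*x*cos(x)/2 + x*cos(2*x) + 9*x*cos(3*x)/2 - x - 9*sin(x)/2 + 3*sin(3*x)/2 + cos(x) + 6*cos(2*x)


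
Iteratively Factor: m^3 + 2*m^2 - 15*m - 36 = (m + 3)*(m^2 - m - 12) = (m + 3)^2*(m - 4)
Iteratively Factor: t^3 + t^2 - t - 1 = (t + 1)*(t^2 - 1) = (t + 1)^2*(t - 1)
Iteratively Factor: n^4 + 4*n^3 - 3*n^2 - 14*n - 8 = (n + 1)*(n^3 + 3*n^2 - 6*n - 8) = (n + 1)^2*(n^2 + 2*n - 8) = (n + 1)^2*(n + 4)*(n - 2)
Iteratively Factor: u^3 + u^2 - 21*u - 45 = (u + 3)*(u^2 - 2*u - 15) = (u - 5)*(u + 3)*(u + 3)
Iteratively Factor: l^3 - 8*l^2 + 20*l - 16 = (l - 2)*(l^2 - 6*l + 8) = (l - 4)*(l - 2)*(l - 2)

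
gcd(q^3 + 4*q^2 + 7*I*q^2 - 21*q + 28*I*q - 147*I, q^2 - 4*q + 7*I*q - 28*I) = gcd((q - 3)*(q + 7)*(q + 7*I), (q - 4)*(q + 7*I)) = q + 7*I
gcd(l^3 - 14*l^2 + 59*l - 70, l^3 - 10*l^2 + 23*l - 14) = l^2 - 9*l + 14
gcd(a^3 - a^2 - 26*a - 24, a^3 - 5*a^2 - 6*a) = a^2 - 5*a - 6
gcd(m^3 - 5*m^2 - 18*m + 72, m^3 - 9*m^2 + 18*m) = m^2 - 9*m + 18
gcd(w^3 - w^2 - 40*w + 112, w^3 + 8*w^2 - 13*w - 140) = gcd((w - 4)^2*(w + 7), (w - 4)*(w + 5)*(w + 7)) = w^2 + 3*w - 28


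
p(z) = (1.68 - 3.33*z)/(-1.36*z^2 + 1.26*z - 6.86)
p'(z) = (1.68 - 3.33*z)*(2.72*z - 1.26)/(-1.36*z^2 + 1.26*z - 6.86)^2 - 3.33/(-1.36*z^2 + 1.26*z - 6.86)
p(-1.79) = -0.57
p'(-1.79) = -0.01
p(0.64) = 0.07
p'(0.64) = 0.50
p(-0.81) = -0.50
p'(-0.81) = 0.18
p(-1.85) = -0.57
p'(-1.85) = -0.02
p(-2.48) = -0.54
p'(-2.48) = -0.05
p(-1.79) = -0.57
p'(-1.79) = -0.01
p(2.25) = 0.53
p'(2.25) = 0.07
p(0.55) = 0.02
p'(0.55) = 0.51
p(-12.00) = -0.19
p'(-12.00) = -0.01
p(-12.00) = -0.19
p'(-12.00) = -0.01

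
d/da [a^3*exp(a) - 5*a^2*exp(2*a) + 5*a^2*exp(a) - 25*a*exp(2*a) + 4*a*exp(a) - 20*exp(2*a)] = (a^3 - 10*a^2*exp(a) + 8*a^2 - 60*a*exp(a) + 14*a - 65*exp(a) + 4)*exp(a)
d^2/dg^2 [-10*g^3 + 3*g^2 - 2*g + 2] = 6 - 60*g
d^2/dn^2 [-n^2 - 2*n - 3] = -2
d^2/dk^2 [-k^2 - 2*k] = -2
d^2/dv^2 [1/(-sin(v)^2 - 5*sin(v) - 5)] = (4*sin(v)^4 + 15*sin(v)^3 - sin(v)^2 - 55*sin(v) - 40)/(sin(v)^2 + 5*sin(v) + 5)^3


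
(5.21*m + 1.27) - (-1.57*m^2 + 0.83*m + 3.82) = 1.57*m^2 + 4.38*m - 2.55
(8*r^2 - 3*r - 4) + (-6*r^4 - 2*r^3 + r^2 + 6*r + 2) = -6*r^4 - 2*r^3 + 9*r^2 + 3*r - 2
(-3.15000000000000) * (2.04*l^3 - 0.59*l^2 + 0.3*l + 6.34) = -6.426*l^3 + 1.8585*l^2 - 0.945*l - 19.971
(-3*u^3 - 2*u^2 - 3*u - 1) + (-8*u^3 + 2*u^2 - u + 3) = -11*u^3 - 4*u + 2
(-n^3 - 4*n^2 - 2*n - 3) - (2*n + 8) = -n^3 - 4*n^2 - 4*n - 11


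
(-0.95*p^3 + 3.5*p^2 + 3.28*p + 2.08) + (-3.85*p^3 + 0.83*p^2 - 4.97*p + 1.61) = -4.8*p^3 + 4.33*p^2 - 1.69*p + 3.69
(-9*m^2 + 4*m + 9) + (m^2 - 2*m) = -8*m^2 + 2*m + 9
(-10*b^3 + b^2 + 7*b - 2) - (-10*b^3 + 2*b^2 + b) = -b^2 + 6*b - 2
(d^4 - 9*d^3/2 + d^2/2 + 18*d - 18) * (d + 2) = d^5 - 5*d^4/2 - 17*d^3/2 + 19*d^2 + 18*d - 36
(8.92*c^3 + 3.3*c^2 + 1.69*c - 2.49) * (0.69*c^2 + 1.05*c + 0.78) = 6.1548*c^5 + 11.643*c^4 + 11.5887*c^3 + 2.6304*c^2 - 1.2963*c - 1.9422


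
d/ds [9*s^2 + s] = 18*s + 1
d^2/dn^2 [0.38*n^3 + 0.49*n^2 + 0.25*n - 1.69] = 2.28*n + 0.98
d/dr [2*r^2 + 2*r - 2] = 4*r + 2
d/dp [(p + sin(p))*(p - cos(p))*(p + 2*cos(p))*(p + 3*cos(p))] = -(p + sin(p))*(p - cos(p))*(p + 2*cos(p))*(3*sin(p) - 1) - (p + sin(p))*(p - cos(p))*(p + 3*cos(p))*(2*sin(p) - 1) + (p + sin(p))*(p + 2*cos(p))*(p + 3*cos(p))*(sin(p) + 1) + (p - cos(p))*(p + 2*cos(p))*(p + 3*cos(p))*(cos(p) + 1)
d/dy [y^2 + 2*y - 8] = 2*y + 2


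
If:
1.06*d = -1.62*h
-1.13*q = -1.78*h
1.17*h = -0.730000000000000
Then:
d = 0.95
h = -0.62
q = -0.98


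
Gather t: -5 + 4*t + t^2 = t^2 + 4*t - 5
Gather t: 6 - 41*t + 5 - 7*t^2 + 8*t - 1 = -7*t^2 - 33*t + 10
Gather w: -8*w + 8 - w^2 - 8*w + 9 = -w^2 - 16*w + 17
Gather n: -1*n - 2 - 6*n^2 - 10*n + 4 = -6*n^2 - 11*n + 2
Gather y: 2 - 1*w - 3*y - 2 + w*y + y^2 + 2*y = -w + y^2 + y*(w - 1)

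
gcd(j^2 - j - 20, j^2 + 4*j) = j + 4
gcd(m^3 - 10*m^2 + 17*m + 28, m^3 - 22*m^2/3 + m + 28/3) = m^2 - 6*m - 7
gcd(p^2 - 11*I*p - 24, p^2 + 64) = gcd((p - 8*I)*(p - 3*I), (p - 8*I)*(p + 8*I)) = p - 8*I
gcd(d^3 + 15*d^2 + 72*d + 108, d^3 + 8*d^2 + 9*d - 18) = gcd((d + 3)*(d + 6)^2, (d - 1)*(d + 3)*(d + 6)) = d^2 + 9*d + 18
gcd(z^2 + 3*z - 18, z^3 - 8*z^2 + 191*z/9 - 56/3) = z - 3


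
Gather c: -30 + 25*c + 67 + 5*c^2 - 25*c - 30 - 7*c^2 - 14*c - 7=-2*c^2 - 14*c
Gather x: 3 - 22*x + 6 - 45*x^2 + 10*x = -45*x^2 - 12*x + 9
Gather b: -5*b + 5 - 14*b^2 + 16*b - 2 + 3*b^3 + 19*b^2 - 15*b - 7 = 3*b^3 + 5*b^2 - 4*b - 4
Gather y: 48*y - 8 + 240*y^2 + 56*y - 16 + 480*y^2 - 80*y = 720*y^2 + 24*y - 24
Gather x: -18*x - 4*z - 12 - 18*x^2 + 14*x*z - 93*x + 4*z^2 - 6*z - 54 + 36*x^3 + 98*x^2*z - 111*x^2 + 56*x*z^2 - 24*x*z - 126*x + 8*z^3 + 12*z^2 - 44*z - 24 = 36*x^3 + x^2*(98*z - 129) + x*(56*z^2 - 10*z - 237) + 8*z^3 + 16*z^2 - 54*z - 90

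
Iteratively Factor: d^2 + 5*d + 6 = (d + 2)*(d + 3)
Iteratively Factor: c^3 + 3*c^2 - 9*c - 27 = (c + 3)*(c^2 - 9) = (c - 3)*(c + 3)*(c + 3)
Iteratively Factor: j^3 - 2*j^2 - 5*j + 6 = (j + 2)*(j^2 - 4*j + 3) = (j - 1)*(j + 2)*(j - 3)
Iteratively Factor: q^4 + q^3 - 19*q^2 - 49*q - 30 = (q + 3)*(q^3 - 2*q^2 - 13*q - 10) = (q + 1)*(q + 3)*(q^2 - 3*q - 10) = (q + 1)*(q + 2)*(q + 3)*(q - 5)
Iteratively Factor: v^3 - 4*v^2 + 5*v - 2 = (v - 2)*(v^2 - 2*v + 1) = (v - 2)*(v - 1)*(v - 1)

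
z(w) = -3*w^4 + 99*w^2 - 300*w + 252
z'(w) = -12*w^3 + 198*w - 300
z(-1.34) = 822.09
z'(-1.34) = -536.45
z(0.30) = 170.89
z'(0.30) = -240.92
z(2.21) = 0.96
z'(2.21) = 8.05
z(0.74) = 83.31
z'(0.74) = -158.34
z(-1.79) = 1075.41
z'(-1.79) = -585.60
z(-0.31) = 354.49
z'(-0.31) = -361.02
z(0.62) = 103.61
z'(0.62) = -180.10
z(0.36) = 156.78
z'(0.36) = -229.28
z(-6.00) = 1728.00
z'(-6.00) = 1104.00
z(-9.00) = -8712.00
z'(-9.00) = 6666.00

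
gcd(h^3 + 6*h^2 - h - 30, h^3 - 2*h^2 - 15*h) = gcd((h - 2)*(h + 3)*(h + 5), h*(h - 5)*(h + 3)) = h + 3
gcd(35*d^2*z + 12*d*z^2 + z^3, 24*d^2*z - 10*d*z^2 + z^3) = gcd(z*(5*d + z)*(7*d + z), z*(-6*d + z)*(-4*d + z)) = z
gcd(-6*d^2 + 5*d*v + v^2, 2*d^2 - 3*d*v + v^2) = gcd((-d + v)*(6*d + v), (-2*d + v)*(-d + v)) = -d + v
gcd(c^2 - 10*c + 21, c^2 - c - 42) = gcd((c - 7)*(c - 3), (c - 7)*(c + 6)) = c - 7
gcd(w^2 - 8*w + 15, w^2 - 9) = w - 3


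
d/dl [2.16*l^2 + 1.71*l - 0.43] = 4.32*l + 1.71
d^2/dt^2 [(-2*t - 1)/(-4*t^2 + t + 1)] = 2*(2*(-12*t - 1)*(-4*t^2 + t + 1) - (2*t + 1)*(8*t - 1)^2)/(-4*t^2 + t + 1)^3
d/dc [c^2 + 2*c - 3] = 2*c + 2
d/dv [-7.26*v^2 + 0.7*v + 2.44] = 0.7 - 14.52*v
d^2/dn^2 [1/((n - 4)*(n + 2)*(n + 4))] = 4*(3*n^4 + 8*n^3 - 18*n^2 + 160)/(n^9 + 6*n^8 - 36*n^7 - 280*n^6 + 192*n^5 + 4224*n^4 + 5120*n^3 - 18432*n^2 - 49152*n - 32768)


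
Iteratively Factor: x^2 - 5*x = (x - 5)*(x)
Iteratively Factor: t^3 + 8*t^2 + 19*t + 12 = (t + 3)*(t^2 + 5*t + 4) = (t + 1)*(t + 3)*(t + 4)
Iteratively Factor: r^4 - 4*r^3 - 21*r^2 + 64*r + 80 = (r - 4)*(r^3 - 21*r - 20) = (r - 4)*(r + 4)*(r^2 - 4*r - 5) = (r - 4)*(r + 1)*(r + 4)*(r - 5)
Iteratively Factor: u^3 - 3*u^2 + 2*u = (u - 2)*(u^2 - u) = u*(u - 2)*(u - 1)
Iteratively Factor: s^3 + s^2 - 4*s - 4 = (s + 2)*(s^2 - s - 2) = (s - 2)*(s + 2)*(s + 1)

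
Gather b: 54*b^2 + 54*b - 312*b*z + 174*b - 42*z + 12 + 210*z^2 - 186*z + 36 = 54*b^2 + b*(228 - 312*z) + 210*z^2 - 228*z + 48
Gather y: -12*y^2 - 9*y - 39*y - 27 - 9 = -12*y^2 - 48*y - 36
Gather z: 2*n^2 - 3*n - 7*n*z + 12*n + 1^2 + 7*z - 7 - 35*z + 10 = 2*n^2 + 9*n + z*(-7*n - 28) + 4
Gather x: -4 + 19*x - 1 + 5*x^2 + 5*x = 5*x^2 + 24*x - 5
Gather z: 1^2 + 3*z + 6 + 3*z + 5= 6*z + 12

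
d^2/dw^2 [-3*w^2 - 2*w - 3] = -6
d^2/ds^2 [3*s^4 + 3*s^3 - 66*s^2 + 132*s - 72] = 36*s^2 + 18*s - 132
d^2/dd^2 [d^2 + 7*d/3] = 2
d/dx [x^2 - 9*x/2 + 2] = 2*x - 9/2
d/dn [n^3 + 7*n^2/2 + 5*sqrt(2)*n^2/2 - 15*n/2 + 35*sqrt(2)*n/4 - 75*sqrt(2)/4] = 3*n^2 + 7*n + 5*sqrt(2)*n - 15/2 + 35*sqrt(2)/4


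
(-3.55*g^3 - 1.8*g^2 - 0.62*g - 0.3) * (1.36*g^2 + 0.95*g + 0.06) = -4.828*g^5 - 5.8205*g^4 - 2.7662*g^3 - 1.105*g^2 - 0.3222*g - 0.018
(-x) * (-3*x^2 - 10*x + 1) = 3*x^3 + 10*x^2 - x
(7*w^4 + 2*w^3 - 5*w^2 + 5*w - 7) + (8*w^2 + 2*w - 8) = 7*w^4 + 2*w^3 + 3*w^2 + 7*w - 15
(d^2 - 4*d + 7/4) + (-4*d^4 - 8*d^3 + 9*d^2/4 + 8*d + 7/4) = -4*d^4 - 8*d^3 + 13*d^2/4 + 4*d + 7/2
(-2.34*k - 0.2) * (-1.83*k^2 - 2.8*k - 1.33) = 4.2822*k^3 + 6.918*k^2 + 3.6722*k + 0.266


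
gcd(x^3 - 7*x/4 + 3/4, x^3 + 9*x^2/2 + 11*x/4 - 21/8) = x^2 + x - 3/4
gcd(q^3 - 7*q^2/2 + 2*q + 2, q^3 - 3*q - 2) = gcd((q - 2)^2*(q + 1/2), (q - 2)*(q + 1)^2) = q - 2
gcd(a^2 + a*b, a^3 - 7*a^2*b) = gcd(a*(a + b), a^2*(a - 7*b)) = a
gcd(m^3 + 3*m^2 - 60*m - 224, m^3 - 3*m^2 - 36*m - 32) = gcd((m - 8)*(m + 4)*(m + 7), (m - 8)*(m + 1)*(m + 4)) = m^2 - 4*m - 32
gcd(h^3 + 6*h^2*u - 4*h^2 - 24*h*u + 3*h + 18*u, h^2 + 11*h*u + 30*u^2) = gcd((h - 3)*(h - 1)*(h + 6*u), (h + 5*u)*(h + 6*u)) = h + 6*u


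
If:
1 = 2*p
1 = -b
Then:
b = -1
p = 1/2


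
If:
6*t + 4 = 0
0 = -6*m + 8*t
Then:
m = -8/9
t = -2/3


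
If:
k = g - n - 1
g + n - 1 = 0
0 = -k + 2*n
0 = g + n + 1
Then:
No Solution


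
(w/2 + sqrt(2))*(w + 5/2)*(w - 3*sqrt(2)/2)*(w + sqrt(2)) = w^4/2 + 3*sqrt(2)*w^3/4 + 5*w^3/4 - 5*w^2/2 + 15*sqrt(2)*w^2/8 - 25*w/4 - 3*sqrt(2)*w - 15*sqrt(2)/2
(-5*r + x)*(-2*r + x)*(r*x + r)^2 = 10*r^4*x^2 + 20*r^4*x + 10*r^4 - 7*r^3*x^3 - 14*r^3*x^2 - 7*r^3*x + r^2*x^4 + 2*r^2*x^3 + r^2*x^2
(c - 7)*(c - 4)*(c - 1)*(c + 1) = c^4 - 11*c^3 + 27*c^2 + 11*c - 28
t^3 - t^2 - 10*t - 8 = (t - 4)*(t + 1)*(t + 2)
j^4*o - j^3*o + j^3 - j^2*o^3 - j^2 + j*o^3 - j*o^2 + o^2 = (j - 1)*(j - o)*(j + o)*(j*o + 1)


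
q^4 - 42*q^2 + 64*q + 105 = (q - 5)*(q - 3)*(q + 1)*(q + 7)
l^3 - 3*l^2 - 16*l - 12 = (l - 6)*(l + 1)*(l + 2)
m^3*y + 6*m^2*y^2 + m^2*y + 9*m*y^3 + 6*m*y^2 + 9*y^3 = (m + 3*y)^2*(m*y + y)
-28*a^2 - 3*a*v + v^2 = (-7*a + v)*(4*a + v)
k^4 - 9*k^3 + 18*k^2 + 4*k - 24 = (k - 6)*(k - 2)^2*(k + 1)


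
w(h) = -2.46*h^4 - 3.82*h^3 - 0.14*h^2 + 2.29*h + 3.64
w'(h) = -9.84*h^3 - 11.46*h^2 - 0.28*h + 2.29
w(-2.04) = -11.79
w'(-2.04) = 38.71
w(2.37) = -120.18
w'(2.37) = -193.73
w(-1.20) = 2.19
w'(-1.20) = 3.13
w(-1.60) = -0.86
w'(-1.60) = 13.71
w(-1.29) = 1.84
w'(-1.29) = 4.70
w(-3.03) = -105.67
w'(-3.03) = 171.66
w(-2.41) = -32.21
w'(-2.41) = 74.14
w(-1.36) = 1.46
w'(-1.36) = 6.23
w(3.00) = -293.15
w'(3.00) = -367.37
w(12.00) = -57600.56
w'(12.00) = -18654.83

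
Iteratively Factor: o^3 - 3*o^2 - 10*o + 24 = (o + 3)*(o^2 - 6*o + 8) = (o - 4)*(o + 3)*(o - 2)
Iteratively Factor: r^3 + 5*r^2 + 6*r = (r)*(r^2 + 5*r + 6) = r*(r + 2)*(r + 3)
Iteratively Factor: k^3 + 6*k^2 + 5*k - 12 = (k + 3)*(k^2 + 3*k - 4) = (k - 1)*(k + 3)*(k + 4)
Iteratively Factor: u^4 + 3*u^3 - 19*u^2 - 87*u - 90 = (u - 5)*(u^3 + 8*u^2 + 21*u + 18) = (u - 5)*(u + 3)*(u^2 + 5*u + 6) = (u - 5)*(u + 2)*(u + 3)*(u + 3)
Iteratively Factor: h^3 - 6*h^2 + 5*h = (h)*(h^2 - 6*h + 5) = h*(h - 5)*(h - 1)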